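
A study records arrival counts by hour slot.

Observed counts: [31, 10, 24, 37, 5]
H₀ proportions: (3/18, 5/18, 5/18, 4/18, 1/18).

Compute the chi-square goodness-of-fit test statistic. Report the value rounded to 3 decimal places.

n = 107; E_i = n·p_i = [17.83, 29.72, 29.72, 23.78, 5.94]
χ² = (31−17.83)²/17.83 + (10−29.72)²/29.72 + (24−29.72)²/29.72 + (37−23.78)²/23.78 + (5−5.94)²/5.94 = 31.4121
df = 4

test statistic = 31.412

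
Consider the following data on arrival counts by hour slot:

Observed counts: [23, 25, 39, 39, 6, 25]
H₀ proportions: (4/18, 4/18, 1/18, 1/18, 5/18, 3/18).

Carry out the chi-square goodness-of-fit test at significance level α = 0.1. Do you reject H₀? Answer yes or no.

n = 157; E_i = n·p_i = [34.89, 34.89, 8.72, 8.72, 43.61, 26.17]
χ² = (23−34.89)²/34.89 + (25−34.89)²/34.89 + (39−8.72)²/8.72 + (39−8.72)²/8.72 + (6−43.61)²/43.61 + (25−26.17)²/26.17 = 249.5516
df = 5
p-value (upper-tail) = 0.00000
At α=0.1: p < α → reject H₀

reject H₀: yes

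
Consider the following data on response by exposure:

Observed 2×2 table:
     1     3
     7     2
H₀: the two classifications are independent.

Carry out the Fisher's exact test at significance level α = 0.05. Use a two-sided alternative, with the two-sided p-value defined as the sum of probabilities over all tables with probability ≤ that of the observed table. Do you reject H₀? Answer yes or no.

Margins: r₁=4, r₂=9, c₁=8, c₂=5, n=13
p_obs = C(4,1)·C(9,7)/C(13,8); sum pmf over tables with pmf ≤ p_obs
p-value (two-sided) = 0.21678
At α=0.05: p ≥ α → fail to reject H₀

reject H₀: no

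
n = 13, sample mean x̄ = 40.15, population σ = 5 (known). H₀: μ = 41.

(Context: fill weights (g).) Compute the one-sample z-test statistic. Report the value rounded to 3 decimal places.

test statistic = -0.613

SE = σ/√n = 5/√13 = 1.3868
z = (x̄−μ₀)/SE = (40.15−41)/1.3868 = -0.6129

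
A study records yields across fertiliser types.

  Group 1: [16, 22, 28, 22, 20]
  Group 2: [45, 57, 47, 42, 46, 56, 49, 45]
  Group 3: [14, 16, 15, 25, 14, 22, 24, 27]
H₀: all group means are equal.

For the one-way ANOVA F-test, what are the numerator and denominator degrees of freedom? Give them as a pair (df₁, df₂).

degrees of freedom = [2, 18]

k = 3 groups, N = 21 total
df = (k−1, N−k) = (3−1, 21−3) = (2, 18)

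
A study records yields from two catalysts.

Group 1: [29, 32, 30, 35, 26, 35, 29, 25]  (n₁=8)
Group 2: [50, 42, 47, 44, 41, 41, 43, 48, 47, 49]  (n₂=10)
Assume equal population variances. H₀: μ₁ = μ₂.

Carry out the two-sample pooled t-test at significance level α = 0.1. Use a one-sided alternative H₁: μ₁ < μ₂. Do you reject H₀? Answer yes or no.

x̄₁=30.125, s₁=3.720, n₁=8
x̄₂=45.200, s₂=3.393, n₂=10
s_p² = [7·3.720² + 9·3.393²]/16 = 12.5297
SE = √(s_p²·(1/8+1/10)) = 1.6790
t = (30.125−45.200)/1.6790 = -8.9783
df = 16
p-value (one-sided, H₁ less) = 0.00000
At α=0.1: p < α → reject H₀

reject H₀: yes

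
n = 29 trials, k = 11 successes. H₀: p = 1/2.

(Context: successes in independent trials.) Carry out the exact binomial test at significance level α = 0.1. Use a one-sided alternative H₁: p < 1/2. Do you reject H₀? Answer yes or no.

reject H₀: no

Exact binomial: n=29, k=11, p₀=1/2=0.5000
P(X≤11) from Σ C(n,i)·p₀^i·(1−p₀)^(n−i)
p-value (one-sided, H₁ less) = 0.13247
At α=0.1: p ≥ α → fail to reject H₀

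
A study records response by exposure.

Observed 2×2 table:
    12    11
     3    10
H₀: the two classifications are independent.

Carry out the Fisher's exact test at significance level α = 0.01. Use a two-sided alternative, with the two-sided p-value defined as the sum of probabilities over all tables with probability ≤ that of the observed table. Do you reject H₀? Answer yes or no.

reject H₀: no

Margins: r₁=23, r₂=13, c₁=15, c₂=21, n=36
p_obs = C(23,12)·C(13,3)/C(36,15); sum pmf over tables with pmf ≤ p_obs
p-value (two-sided) = 0.15896
At α=0.01: p ≥ α → fail to reject H₀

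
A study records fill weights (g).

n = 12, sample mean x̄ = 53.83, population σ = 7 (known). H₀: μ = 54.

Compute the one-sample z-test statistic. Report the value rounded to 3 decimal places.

SE = σ/√n = 7/√12 = 2.0207
z = (x̄−μ₀)/SE = (53.83−54)/2.0207 = -0.0841

test statistic = -0.084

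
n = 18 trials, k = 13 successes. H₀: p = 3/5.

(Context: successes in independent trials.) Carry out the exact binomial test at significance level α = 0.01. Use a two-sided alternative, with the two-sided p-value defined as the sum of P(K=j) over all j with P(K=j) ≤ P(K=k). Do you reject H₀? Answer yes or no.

Exact binomial: n=18, k=13, p₀=3/5=0.6000
P(X=j) = C(n,j)·p₀^j·(1−p₀)^(n−j); p = Σ P(X=j) over j with P(X=j) ≤ P(X=13)
p-value (two-sided) = 0.34347
At α=0.01: p ≥ α → fail to reject H₀

reject H₀: no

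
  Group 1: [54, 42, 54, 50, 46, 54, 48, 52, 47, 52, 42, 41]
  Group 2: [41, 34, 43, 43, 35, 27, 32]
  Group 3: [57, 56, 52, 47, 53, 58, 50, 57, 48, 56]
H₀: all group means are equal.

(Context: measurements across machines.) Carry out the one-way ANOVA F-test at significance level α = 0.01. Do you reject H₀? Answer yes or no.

Group means [48.50, 36.43, 53.40], grand mean 47.276
SSB = Σnᵢ(x̄ᵢ−x̄)² = 1216.679; SSW = ΣΣ(x−x̄ᵢ)² = 635.114
MSB = 1216.679/2 = 608.3394; MSW = 635.114/26 = 24.4275
F = MSB/MSW = 24.9039
df = (2, 26)
p-value (upper-tail) = 0.00000
At α=0.01: p < α → reject H₀

reject H₀: yes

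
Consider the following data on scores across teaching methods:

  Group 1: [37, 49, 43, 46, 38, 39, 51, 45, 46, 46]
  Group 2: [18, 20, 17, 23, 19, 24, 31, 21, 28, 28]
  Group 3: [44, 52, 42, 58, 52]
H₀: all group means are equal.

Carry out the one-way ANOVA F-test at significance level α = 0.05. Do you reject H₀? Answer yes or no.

Group means [44.00, 22.90, 49.60], grand mean 36.680
SSB = Σnᵢ(x̄ᵢ−x̄)² = 3269.340; SSW = ΣΣ(x−x̄ᵢ)² = 574.100
MSB = 3269.340/2 = 1634.6700; MSW = 574.100/22 = 26.0955
F = MSB/MSW = 62.6419
df = (2, 22)
p-value (upper-tail) = 0.00000
At α=0.05: p < α → reject H₀

reject H₀: yes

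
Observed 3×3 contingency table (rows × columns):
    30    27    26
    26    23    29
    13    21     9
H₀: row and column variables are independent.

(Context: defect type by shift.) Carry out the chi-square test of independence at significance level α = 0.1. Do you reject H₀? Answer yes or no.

Row totals [83, 78, 43], col totals [69, 71, 64], n=204
χ² = (30−28.07)²/28.07 + (27−28.89)²/28.89 + (26−26.04)²/26.04 + (26−26.38)²/26.38 + (23−27.15)²/27.15 + (29−24.47)²/24.47 + (13−14.54)²/14.54 + (21−14.97)²/14.97 + (9−13.49)²/13.49 = 5.8246
df = 4
p-value (upper-tail) = 0.21264
At α=0.1: p ≥ α → fail to reject H₀

reject H₀: no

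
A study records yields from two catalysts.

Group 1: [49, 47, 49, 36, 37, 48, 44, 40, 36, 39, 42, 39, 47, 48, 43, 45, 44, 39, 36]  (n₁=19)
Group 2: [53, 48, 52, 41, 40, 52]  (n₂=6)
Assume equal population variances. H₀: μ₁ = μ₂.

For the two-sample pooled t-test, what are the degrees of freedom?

df = n₁ + n₂ − 2 = 19 + 6 − 2 = 23

degrees of freedom = 23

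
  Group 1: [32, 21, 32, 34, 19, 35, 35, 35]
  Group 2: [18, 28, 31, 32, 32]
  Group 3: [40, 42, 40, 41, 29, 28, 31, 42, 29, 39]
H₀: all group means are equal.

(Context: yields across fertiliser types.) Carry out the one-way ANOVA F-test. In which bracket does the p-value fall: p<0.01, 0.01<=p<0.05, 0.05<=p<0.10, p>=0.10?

Group means [30.38, 28.20, 36.10], grand mean 32.391
SSB = Σnᵢ(x̄ᵢ−x̄)² = 257.903; SSW = ΣΣ(x−x̄ᵢ)² = 765.575
MSB = 257.903/2 = 128.9516; MSW = 765.575/20 = 38.2788
F = MSB/MSW = 3.3688
df = (2, 20)
p-value (upper-tail) = 0.05484
→ bracket: 0.05<=p<0.10

p-value bracket: 0.05<=p<0.10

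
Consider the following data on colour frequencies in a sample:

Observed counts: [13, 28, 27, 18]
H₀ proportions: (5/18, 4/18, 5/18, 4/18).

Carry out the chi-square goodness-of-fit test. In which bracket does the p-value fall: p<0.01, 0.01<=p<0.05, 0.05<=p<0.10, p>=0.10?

n = 86; E_i = n·p_i = [23.89, 19.11, 23.89, 19.11]
χ² = (13−23.89)²/23.89 + (28−19.11)²/19.11 + (27−23.89)²/23.89 + (18−19.11)²/19.11 = 9.5674
df = 3
p-value (upper-tail) = 0.02262
→ bracket: 0.01<=p<0.05

p-value bracket: 0.01<=p<0.05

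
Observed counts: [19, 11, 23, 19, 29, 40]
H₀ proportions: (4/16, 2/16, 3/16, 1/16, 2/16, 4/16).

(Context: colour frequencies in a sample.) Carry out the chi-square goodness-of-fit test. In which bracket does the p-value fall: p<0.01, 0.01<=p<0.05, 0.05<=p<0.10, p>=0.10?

n = 141; E_i = n·p_i = [35.25, 17.62, 26.44, 8.81, 17.62, 35.25]
χ² = (19−35.25)²/35.25 + (11−17.62)²/17.62 + (23−26.44)²/26.44 + (19−8.81)²/8.81 + (29−17.62)²/17.62 + (40−35.25)²/35.25 = 30.1868
df = 5
p-value (upper-tail) = 0.00001
→ bracket: p<0.01

p-value bracket: p<0.01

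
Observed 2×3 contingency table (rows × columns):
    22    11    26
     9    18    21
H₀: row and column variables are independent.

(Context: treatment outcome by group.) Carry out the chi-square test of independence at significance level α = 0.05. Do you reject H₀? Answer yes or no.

Row totals [59, 48], col totals [31, 29, 47], n=107
χ² = (22−17.09)²/17.09 + (11−15.99)²/15.99 + (26−25.92)²/25.92 + (9−13.91)²/13.91 + (18−13.01)²/13.01 + (21−21.08)²/21.08 = 6.6122
df = 2
p-value (upper-tail) = 0.03666
At α=0.05: p < α → reject H₀

reject H₀: yes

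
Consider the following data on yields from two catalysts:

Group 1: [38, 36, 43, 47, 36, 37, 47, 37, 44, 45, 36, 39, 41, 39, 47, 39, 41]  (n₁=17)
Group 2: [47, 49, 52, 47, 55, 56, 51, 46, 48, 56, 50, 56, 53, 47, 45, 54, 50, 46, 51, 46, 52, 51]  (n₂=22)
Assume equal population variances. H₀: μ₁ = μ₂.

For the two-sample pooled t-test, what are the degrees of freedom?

df = n₁ + n₂ − 2 = 17 + 22 − 2 = 37

degrees of freedom = 37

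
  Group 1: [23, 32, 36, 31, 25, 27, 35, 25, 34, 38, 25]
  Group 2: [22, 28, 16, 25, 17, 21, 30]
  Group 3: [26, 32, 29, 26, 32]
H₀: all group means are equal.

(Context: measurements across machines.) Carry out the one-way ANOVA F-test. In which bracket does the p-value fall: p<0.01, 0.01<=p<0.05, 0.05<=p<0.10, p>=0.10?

Group means [30.09, 22.71, 29.00], grand mean 27.609
SSB = Σnᵢ(x̄ᵢ−x̄)² = 245.141; SSW = ΣΣ(x−x̄ᵢ)² = 482.338
MSB = 245.141/2 = 122.5703; MSW = 482.338/20 = 24.1169
F = MSB/MSW = 5.0823
df = (2, 20)
p-value (upper-tail) = 0.01642
→ bracket: 0.01<=p<0.05

p-value bracket: 0.01<=p<0.05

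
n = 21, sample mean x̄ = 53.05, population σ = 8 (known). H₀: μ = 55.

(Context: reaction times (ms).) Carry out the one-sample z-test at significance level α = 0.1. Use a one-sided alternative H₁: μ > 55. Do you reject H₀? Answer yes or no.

SE = σ/√n = 8/√21 = 1.7457
z = (x̄−μ₀)/SE = (53.05−55)/1.7457 = -1.1170
p-value (one-sided, H₁ greater) = 0.86800
At α=0.1: p ≥ α → fail to reject H₀

reject H₀: no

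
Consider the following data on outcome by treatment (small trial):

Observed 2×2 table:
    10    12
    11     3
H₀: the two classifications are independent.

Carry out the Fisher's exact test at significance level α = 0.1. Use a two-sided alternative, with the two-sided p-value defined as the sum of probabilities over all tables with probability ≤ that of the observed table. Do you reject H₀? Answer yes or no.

reject H₀: yes

Margins: r₁=22, r₂=14, c₁=21, c₂=15, n=36
p_obs = C(22,10)·C(14,11)/C(36,21); sum pmf over tables with pmf ≤ p_obs
p-value (two-sided) = 0.08330
At α=0.1: p < α → reject H₀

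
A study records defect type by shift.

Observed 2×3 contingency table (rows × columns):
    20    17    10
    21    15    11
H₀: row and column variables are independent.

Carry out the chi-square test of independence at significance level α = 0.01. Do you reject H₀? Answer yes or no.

Row totals [47, 47], col totals [41, 32, 21], n=94
χ² = (20−20.50)²/20.50 + (17−16.00)²/16.00 + (10−10.50)²/10.50 + (21−20.50)²/20.50 + (15−16.00)²/16.00 + (11−10.50)²/10.50 = 0.1970
df = 2
p-value (upper-tail) = 0.90619
At α=0.01: p ≥ α → fail to reject H₀

reject H₀: no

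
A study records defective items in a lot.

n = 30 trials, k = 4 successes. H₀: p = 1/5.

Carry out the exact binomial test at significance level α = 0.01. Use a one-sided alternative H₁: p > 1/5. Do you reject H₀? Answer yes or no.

reject H₀: no

Exact binomial: n=30, k=4, p₀=1/5=0.2000
P(X≥4) from Σ C(n,i)·p₀^i·(1−p₀)^(n−i)
p-value (one-sided, H₁ greater) = 0.87729
At α=0.01: p ≥ α → fail to reject H₀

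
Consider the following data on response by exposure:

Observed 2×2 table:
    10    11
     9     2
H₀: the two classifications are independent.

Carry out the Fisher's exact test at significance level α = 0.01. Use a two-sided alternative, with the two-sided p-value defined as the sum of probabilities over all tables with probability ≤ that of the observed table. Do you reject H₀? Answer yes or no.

Margins: r₁=21, r₂=11, c₁=19, c₂=13, n=32
p_obs = C(21,10)·C(11,9)/C(32,19); sum pmf over tables with pmf ≤ p_obs
p-value (two-sided) = 0.12795
At α=0.01: p ≥ α → fail to reject H₀

reject H₀: no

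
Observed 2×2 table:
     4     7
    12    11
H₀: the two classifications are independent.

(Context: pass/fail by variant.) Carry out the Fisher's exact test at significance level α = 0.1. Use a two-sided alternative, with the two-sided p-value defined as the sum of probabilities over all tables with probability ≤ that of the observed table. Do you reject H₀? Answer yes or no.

Margins: r₁=11, r₂=23, c₁=16, c₂=18, n=34
p_obs = C(11,4)·C(23,12)/C(34,16); sum pmf over tables with pmf ≤ p_obs
p-value (two-sided) = 0.47675
At α=0.1: p ≥ α → fail to reject H₀

reject H₀: no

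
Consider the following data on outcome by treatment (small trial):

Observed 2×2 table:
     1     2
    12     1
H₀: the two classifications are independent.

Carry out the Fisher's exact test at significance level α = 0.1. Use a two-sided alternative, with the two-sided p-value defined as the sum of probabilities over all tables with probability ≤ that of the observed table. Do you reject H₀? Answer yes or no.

Margins: r₁=3, r₂=13, c₁=13, c₂=3, n=16
p_obs = C(3,1)·C(13,12)/C(16,13); sum pmf over tables with pmf ≤ p_obs
p-value (two-sided) = 0.07143
At α=0.1: p < α → reject H₀

reject H₀: yes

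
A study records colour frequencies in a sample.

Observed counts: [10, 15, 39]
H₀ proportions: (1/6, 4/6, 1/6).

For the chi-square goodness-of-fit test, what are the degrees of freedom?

df = k − 1 = 3 − 1 = 2

degrees of freedom = 2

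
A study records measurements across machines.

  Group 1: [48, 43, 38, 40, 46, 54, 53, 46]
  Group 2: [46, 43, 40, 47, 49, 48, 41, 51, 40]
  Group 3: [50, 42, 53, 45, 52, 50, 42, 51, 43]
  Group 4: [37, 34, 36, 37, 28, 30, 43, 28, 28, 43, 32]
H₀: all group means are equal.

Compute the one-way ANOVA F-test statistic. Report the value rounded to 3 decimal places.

Group means [46.00, 45.00, 47.56, 34.18], grand mean 42.622
SSB = Σnᵢ(x̄ᵢ−x̄)² = 1144.844; SSW = ΣΣ(x−x̄ᵢ)² = 835.859
MSB = 1144.844/3 = 381.6147; MSW = 835.859/33 = 25.3290
F = MSB/MSW = 15.0663
df = (3, 33)

test statistic = 15.066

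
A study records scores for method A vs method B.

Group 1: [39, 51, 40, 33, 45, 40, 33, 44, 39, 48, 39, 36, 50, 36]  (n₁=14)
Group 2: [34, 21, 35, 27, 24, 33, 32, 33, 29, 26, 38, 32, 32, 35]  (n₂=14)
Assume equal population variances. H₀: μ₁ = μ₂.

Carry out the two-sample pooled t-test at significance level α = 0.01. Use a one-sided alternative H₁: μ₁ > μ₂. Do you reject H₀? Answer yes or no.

x̄₁=40.929, s₁=5.863, n₁=14
x̄₂=30.786, s₂=4.758, n₂=14
s_p² = [13·5.863² + 13·4.758²]/26 = 28.5110
SE = √(s_p²·(1/14+1/14)) = 2.0182
t = (40.929−30.786)/2.0182 = 5.0258
df = 26
p-value (one-sided, H₁ greater) = 0.00002
At α=0.01: p < α → reject H₀

reject H₀: yes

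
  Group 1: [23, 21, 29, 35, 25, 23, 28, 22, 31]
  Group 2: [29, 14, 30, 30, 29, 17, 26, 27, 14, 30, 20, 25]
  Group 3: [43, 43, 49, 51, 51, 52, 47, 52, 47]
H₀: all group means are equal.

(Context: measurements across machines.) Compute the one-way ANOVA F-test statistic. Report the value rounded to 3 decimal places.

test statistic = 64.281

Group means [26.33, 24.25, 48.33], grand mean 32.100
SSB = Σnᵢ(x̄ᵢ−x̄)² = 3410.450; SSW = ΣΣ(x−x̄ᵢ)² = 716.250
MSB = 3410.450/2 = 1705.2250; MSW = 716.250/27 = 26.5278
F = MSB/MSW = 64.2807
df = (2, 27)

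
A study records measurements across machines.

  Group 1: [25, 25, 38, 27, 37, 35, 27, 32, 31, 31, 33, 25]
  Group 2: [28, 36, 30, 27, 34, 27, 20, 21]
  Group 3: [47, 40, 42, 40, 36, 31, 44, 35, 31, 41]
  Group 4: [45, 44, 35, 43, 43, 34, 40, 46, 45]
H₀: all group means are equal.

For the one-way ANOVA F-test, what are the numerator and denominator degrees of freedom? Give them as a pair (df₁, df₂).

degrees of freedom = [3, 35]

k = 4 groups, N = 39 total
df = (k−1, N−k) = (4−1, 39−4) = (3, 35)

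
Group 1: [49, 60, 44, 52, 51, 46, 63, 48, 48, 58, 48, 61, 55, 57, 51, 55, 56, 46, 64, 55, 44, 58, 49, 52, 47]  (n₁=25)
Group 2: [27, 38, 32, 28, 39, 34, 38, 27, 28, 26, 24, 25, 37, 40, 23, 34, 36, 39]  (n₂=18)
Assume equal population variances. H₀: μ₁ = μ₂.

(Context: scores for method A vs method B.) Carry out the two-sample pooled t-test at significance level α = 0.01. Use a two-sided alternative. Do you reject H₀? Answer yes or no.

reject H₀: yes

x̄₁=52.680, s₁=5.886, n₁=25
x̄₂=31.944, s₂=5.916, n₂=18
s_p² = [24·5.886² + 17·5.916²]/41 = 34.7899
SE = √(s_p²·(1/25+1/18)) = 1.8233
t = (52.680−31.944)/1.8233 = 11.3726
df = 41
p-value (two-sided) = 0.00000
At α=0.01: p < α → reject H₀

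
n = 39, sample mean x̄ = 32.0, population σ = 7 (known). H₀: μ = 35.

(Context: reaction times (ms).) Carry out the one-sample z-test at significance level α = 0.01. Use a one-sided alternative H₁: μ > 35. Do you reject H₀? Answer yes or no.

SE = σ/√n = 7/√39 = 1.1209
z = (x̄−μ₀)/SE = (32.0−35)/1.1209 = -2.6764
p-value (one-sided, H₁ greater) = 0.99628
At α=0.01: p ≥ α → fail to reject H₀

reject H₀: no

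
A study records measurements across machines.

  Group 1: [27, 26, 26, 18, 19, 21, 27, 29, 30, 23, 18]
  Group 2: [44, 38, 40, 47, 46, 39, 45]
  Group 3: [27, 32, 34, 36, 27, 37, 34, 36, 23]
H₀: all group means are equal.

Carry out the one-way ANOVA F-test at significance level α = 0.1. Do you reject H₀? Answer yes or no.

reject H₀: yes

Group means [24.00, 42.71, 31.78], grand mean 31.444
SSB = Σnᵢ(x̄ᵢ−x̄)² = 1499.683; SSW = ΣΣ(x−x̄ᵢ)² = 468.984
MSB = 1499.683/2 = 749.8413; MSW = 468.984/24 = 19.5410
F = MSB/MSW = 38.3727
df = (2, 24)
p-value (upper-tail) = 0.00000
At α=0.1: p < α → reject H₀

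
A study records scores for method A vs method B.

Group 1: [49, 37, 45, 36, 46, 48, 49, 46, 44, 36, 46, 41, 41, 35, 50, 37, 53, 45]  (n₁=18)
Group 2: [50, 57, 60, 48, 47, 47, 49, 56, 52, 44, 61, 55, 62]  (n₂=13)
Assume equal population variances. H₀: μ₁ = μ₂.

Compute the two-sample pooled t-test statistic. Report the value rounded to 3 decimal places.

test statistic = -4.508

x̄₁=43.556, s₁=5.522, n₁=18
x̄₂=52.923, s₂=5.965, n₂=13
s_p² = [17·5.522² + 12·5.965²]/29 = 32.5989
SE = √(s_p²·(1/18+1/13)) = 2.0781
t = (43.556−52.923)/2.0781 = -4.5077
df = 29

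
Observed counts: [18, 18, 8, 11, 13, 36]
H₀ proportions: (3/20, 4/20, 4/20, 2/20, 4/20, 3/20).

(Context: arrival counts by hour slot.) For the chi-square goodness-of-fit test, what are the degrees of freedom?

df = k − 1 = 6 − 1 = 5

degrees of freedom = 5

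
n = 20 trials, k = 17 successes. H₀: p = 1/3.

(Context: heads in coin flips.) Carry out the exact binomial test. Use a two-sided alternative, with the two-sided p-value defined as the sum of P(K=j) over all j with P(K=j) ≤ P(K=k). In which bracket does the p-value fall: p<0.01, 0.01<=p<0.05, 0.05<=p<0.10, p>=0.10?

Exact binomial: n=20, k=17, p₀=1/3=0.3333
P(X=j) = C(n,j)·p₀^j·(1−p₀)^(n−j); p = Σ P(X=j) over j with P(X=j) ≤ P(X=17)
p-value (two-sided) = 0.00000
→ bracket: p<0.01

p-value bracket: p<0.01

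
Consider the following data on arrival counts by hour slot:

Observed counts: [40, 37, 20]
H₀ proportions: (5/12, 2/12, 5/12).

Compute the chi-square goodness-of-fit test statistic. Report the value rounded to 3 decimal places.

test statistic = 37.165

n = 97; E_i = n·p_i = [40.42, 16.17, 40.42]
χ² = (40−40.42)²/40.42 + (37−16.17)²/16.17 + (20−40.42)²/40.42 = 37.1649
df = 2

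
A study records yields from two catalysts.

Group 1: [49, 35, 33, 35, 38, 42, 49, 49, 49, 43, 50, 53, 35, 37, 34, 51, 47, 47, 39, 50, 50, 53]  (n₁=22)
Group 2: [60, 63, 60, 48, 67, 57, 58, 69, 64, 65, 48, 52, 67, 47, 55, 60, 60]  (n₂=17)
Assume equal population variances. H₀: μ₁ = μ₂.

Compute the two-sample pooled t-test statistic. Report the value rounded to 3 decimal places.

x̄₁=44.000, s₁=6.956, n₁=22
x̄₂=58.824, s₂=6.912, n₂=17
s_p² = [21·6.956² + 16·6.912²]/37 = 48.1208
SE = √(s_p²·(1/22+1/17)) = 2.2401
t = (44.000−58.824)/2.2401 = -6.6174
df = 37

test statistic = -6.617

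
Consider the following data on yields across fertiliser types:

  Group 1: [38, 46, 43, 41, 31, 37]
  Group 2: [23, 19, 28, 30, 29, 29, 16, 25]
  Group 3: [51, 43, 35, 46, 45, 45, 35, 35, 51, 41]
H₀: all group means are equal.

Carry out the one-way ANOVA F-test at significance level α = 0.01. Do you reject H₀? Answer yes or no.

Group means [39.33, 24.88, 42.70], grand mean 35.917
SSB = Σnᵢ(x̄ᵢ−x̄)² = 1505.525; SSW = ΣΣ(x−x̄ᵢ)² = 664.308
MSB = 1505.525/2 = 752.7625; MSW = 664.308/21 = 31.6337
F = MSB/MSW = 23.7962
df = (2, 21)
p-value (upper-tail) = 0.00000
At α=0.01: p < α → reject H₀

reject H₀: yes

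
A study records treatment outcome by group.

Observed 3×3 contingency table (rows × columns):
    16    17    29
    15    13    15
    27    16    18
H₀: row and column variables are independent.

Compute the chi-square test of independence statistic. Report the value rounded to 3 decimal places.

test statistic = 5.695

Row totals [62, 43, 61], col totals [58, 46, 62], n=166
χ² = (16−21.66)²/21.66 + (17−17.18)²/17.18 + (29−23.16)²/23.16 + (15−15.02)²/15.02 + (13−11.92)²/11.92 + (15−16.06)²/16.06 + (27−21.31)²/21.31 + (16−16.90)²/16.90 + (18−22.78)²/22.78 = 5.6952
df = 4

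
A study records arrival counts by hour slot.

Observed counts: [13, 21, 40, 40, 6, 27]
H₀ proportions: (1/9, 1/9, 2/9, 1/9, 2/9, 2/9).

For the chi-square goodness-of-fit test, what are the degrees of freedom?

df = k − 1 = 6 − 1 = 5

degrees of freedom = 5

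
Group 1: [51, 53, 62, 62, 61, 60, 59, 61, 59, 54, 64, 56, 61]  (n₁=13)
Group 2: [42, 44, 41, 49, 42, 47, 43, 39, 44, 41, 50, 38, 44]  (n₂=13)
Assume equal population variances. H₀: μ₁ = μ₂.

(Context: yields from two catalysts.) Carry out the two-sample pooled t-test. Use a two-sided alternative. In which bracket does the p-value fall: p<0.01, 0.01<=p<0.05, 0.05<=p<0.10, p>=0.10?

x̄₁=58.692, s₁=3.966, n₁=13
x̄₂=43.385, s₂=3.572, n₂=13
s_p² = [12·3.966² + 12·3.572²]/24 = 14.2436
SE = √(s_p²·(1/13+1/13)) = 1.4803
t = (58.692−43.385)/1.4803 = 10.3409
df = 24
p-value (two-sided) = 0.00000
→ bracket: p<0.01

p-value bracket: p<0.01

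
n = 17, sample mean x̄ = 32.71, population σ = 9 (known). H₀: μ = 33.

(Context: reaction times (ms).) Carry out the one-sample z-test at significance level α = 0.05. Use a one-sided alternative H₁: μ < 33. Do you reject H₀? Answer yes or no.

SE = σ/√n = 9/√17 = 2.1828
z = (x̄−μ₀)/SE = (32.71−33)/2.1828 = -0.1329
p-value (one-sided, H₁ less) = 0.44715
At α=0.05: p ≥ α → fail to reject H₀

reject H₀: no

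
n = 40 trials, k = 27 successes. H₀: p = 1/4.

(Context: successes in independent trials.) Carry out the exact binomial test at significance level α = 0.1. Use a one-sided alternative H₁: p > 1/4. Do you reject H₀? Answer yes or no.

reject H₀: yes

Exact binomial: n=40, k=27, p₀=1/4=0.2500
P(X≥27) from Σ C(n,i)·p₀^i·(1−p₀)^(n−i)
p-value (one-sided, H₁ greater) = 0.00000
At α=0.1: p < α → reject H₀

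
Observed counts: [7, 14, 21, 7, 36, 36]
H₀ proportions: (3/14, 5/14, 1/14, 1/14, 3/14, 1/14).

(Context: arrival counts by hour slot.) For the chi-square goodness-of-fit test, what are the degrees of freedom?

df = k − 1 = 6 − 1 = 5

degrees of freedom = 5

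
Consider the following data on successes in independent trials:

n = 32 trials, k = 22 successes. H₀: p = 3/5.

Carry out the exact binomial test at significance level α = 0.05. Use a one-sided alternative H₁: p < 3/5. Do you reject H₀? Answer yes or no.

Exact binomial: n=32, k=22, p₀=3/5=0.6000
P(X≤22) from Σ C(n,i)·p₀^i·(1−p₀)^(n−i)
p-value (one-sided, H₁ less) = 0.88445
At α=0.05: p ≥ α → fail to reject H₀

reject H₀: no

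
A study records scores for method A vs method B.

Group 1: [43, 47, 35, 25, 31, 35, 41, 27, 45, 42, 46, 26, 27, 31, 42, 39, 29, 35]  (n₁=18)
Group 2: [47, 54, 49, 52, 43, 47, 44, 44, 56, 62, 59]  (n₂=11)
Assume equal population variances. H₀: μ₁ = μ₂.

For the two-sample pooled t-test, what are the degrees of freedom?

degrees of freedom = 27

df = n₁ + n₂ − 2 = 18 + 11 − 2 = 27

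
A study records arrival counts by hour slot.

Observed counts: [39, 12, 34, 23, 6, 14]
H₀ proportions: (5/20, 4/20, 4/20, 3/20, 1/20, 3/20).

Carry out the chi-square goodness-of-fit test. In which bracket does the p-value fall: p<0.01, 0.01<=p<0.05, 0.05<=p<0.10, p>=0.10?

n = 128; E_i = n·p_i = [32.00, 25.60, 25.60, 19.20, 6.40, 19.20]
χ² = (39−32.00)²/32.00 + (12−25.60)²/25.60 + (34−25.60)²/25.60 + (23−19.20)²/19.20 + (6−6.40)²/6.40 + (14−19.20)²/19.20 = 13.6979
df = 5
p-value (upper-tail) = 0.01765
→ bracket: 0.01<=p<0.05

p-value bracket: 0.01<=p<0.05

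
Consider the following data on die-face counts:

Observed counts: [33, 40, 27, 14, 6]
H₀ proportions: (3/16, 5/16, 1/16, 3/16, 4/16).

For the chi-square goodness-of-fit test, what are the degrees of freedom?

degrees of freedom = 4

df = k − 1 = 5 − 1 = 4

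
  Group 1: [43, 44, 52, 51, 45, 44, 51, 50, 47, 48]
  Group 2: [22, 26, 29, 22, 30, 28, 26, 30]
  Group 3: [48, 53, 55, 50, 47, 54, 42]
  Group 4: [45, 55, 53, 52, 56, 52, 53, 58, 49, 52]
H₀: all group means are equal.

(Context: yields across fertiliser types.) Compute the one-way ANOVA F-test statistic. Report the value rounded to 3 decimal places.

Group means [47.50, 26.62, 49.86, 52.50], grand mean 44.629
SSB = Σnᵢ(x̄ᵢ−x̄)² = 3486.439; SSW = ΣΣ(x−x̄ᵢ)² = 421.732
MSB = 3486.439/3 = 1162.1464; MSW = 421.732/31 = 13.6043
F = MSB/MSW = 85.4252
df = (3, 31)

test statistic = 85.425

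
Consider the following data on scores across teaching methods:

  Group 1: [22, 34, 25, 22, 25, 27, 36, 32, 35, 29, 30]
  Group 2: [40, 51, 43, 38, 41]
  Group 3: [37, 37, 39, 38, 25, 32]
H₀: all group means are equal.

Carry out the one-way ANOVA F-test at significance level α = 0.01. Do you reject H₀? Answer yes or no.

Group means [28.82, 42.60, 34.67], grand mean 33.545
SSB = Σnᵢ(x̄ᵢ−x̄)² = 663.285; SSW = ΣΣ(x−x̄ᵢ)² = 496.170
MSB = 663.285/2 = 331.6424; MSW = 496.170/19 = 26.1142
F = MSB/MSW = 12.6997
df = (2, 19)
p-value (upper-tail) = 0.00031
At α=0.01: p < α → reject H₀

reject H₀: yes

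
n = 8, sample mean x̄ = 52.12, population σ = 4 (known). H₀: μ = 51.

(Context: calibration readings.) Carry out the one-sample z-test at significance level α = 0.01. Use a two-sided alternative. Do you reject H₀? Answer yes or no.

SE = σ/√n = 4/√8 = 1.4142
z = (x̄−μ₀)/SE = (52.12−51)/1.4142 = 0.7920
p-value (two-sided) = 0.42838
At α=0.01: p ≥ α → fail to reject H₀

reject H₀: no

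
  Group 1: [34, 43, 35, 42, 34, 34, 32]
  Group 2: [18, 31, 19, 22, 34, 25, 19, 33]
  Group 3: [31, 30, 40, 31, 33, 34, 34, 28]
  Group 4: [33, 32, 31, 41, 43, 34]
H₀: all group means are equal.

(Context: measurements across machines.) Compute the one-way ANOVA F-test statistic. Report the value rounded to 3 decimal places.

Group means [36.29, 25.12, 32.62, 35.67], grand mean 32.069
SSB = Σnᵢ(x̄ᵢ−x̄)² = 590.350; SSW = ΣΣ(x−x̄ᵢ)² = 643.512
MSB = 590.350/3 = 196.7834; MSW = 643.512/25 = 25.7405
F = MSB/MSW = 7.6449
df = (3, 25)

test statistic = 7.645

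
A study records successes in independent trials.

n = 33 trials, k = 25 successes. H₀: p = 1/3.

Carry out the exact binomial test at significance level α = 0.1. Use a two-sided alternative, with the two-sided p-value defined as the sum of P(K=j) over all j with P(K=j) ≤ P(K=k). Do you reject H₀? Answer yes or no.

reject H₀: yes

Exact binomial: n=33, k=25, p₀=1/3=0.3333
P(X=j) = C(n,j)·p₀^j·(1−p₀)^(n−j); p = Σ P(X=j) over j with P(X=j) ≤ P(X=25)
p-value (two-sided) = 0.00000
At α=0.1: p < α → reject H₀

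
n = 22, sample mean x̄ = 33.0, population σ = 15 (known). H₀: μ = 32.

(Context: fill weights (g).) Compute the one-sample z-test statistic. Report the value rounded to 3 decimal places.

SE = σ/√n = 15/√22 = 3.1980
z = (x̄−μ₀)/SE = (33.0−32)/3.1980 = 0.3127

test statistic = 0.313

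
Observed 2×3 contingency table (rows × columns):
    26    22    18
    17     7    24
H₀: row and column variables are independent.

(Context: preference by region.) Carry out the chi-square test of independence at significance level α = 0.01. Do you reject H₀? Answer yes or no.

Row totals [66, 48], col totals [43, 29, 42], n=114
χ² = (26−24.89)²/24.89 + (22−16.79)²/16.79 + (18−24.32)²/24.32 + (17−18.11)²/18.11 + (7−12.21)²/12.21 + (24−17.68)²/17.68 = 7.8532
df = 2
p-value (upper-tail) = 0.01971
At α=0.01: p ≥ α → fail to reject H₀

reject H₀: no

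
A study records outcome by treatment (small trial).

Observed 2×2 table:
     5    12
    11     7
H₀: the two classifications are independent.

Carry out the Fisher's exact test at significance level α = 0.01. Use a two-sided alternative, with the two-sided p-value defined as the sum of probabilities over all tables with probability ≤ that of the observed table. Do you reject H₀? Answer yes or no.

reject H₀: no

Margins: r₁=17, r₂=18, c₁=16, c₂=19, n=35
p_obs = C(17,5)·C(18,11)/C(35,16); sum pmf over tables with pmf ≤ p_obs
p-value (two-sided) = 0.09222
At α=0.01: p ≥ α → fail to reject H₀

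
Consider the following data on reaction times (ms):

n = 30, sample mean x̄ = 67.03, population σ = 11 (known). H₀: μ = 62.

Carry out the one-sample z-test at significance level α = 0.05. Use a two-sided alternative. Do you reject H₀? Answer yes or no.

reject H₀: yes

SE = σ/√n = 11/√30 = 2.0083
z = (x̄−μ₀)/SE = (67.03−62)/2.0083 = 2.5046
p-value (two-sided) = 0.01226
At α=0.05: p < α → reject H₀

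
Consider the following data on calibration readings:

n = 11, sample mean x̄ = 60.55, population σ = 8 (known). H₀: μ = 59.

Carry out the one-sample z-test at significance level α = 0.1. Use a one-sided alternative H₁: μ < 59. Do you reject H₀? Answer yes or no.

SE = σ/√n = 8/√11 = 2.4121
z = (x̄−μ₀)/SE = (60.55−59)/2.4121 = 0.6426
p-value (one-sided, H₁ less) = 0.73976
At α=0.1: p ≥ α → fail to reject H₀

reject H₀: no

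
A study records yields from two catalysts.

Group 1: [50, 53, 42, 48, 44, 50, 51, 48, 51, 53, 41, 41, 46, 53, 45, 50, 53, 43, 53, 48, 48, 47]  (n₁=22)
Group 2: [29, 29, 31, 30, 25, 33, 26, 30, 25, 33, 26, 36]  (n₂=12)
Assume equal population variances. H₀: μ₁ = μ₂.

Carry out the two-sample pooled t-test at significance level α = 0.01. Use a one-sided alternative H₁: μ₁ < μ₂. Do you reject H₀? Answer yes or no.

x̄₁=48.091, s₁=4.046, n₁=22
x̄₂=29.417, s₂=3.502, n₂=12
s_p² = [21·4.046² + 11·3.502²]/32 = 14.9605
SE = √(s_p²·(1/22+1/12)) = 1.3881
t = (48.091−29.417)/1.3881 = 13.4534
df = 32
p-value (one-sided, H₁ less) = 1.00000
At α=0.01: p ≥ α → fail to reject H₀

reject H₀: no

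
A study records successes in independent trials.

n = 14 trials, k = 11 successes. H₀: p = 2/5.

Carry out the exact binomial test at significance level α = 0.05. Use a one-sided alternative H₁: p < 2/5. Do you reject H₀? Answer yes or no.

reject H₀: no

Exact binomial: n=14, k=11, p₀=2/5=0.4000
P(X≤11) from Σ C(n,i)·p₀^i·(1−p₀)^(n−i)
p-value (one-sided, H₁ less) = 0.99939
At α=0.05: p ≥ α → fail to reject H₀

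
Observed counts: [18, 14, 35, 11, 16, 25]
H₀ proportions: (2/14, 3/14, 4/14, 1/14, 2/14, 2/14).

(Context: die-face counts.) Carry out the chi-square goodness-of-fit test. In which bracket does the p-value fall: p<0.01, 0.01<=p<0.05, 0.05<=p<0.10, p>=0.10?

p-value bracket: 0.05<=p<0.10

n = 119; E_i = n·p_i = [17.00, 25.50, 34.00, 8.50, 17.00, 17.00]
χ² = (18−17.00)²/17.00 + (14−25.50)²/25.50 + (35−34.00)²/34.00 + (11−8.50)²/8.50 + (16−17.00)²/17.00 + (25−17.00)²/17.00 = 9.8333
df = 5
p-value (upper-tail) = 0.08010
→ bracket: 0.05<=p<0.10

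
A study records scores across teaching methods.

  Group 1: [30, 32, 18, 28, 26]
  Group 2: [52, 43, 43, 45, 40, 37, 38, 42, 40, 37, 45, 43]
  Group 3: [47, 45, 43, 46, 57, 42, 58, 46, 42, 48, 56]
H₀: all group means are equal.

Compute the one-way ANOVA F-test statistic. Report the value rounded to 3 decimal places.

test statistic = 29.305

Group means [26.80, 42.08, 48.18], grand mean 41.750
SSB = Σnᵢ(x̄ᵢ−x̄)² = 1573.897; SSW = ΣΣ(x−x̄ᵢ)² = 671.353
MSB = 1573.897/2 = 786.9485; MSW = 671.353/25 = 26.8541
F = MSB/MSW = 29.3046
df = (2, 25)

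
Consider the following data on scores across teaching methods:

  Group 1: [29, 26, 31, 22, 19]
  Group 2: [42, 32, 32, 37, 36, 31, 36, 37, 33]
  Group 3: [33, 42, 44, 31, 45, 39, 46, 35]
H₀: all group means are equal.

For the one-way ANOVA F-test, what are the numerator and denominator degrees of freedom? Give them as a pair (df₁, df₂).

degrees of freedom = [2, 19]

k = 3 groups, N = 22 total
df = (k−1, N−k) = (3−1, 22−3) = (2, 19)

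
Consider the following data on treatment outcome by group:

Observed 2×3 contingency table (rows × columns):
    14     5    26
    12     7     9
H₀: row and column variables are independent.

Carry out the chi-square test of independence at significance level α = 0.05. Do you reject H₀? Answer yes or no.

reject H₀: no

Row totals [45, 28], col totals [26, 12, 35], n=73
χ² = (14−16.03)²/16.03 + (5−7.40)²/7.40 + (26−21.58)²/21.58 + (12−9.97)²/9.97 + (7−4.60)²/4.60 + (9−13.42)²/13.42 = 5.0598
df = 2
p-value (upper-tail) = 0.07967
At α=0.05: p ≥ α → fail to reject H₀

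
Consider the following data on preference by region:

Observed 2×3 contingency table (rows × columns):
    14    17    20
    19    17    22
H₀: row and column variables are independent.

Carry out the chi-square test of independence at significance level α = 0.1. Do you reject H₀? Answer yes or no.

Row totals [51, 58], col totals [33, 34, 42], n=109
χ² = (14−15.44)²/15.44 + (17−15.91)²/15.91 + (20−19.65)²/19.65 + (19−17.56)²/17.56 + (17−18.09)²/18.09 + (22−22.35)²/22.35 = 0.4049
df = 2
p-value (upper-tail) = 0.81671
At α=0.1: p ≥ α → fail to reject H₀

reject H₀: no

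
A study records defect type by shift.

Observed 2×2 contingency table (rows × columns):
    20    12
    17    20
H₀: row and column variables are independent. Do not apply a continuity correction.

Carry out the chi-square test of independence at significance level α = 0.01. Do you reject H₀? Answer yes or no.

reject H₀: no

Row totals [32, 37], col totals [37, 32], n=69
χ² = (20−17.16)²/17.16 + (12−14.84)²/14.84 + (17−19.84)²/19.84 + (20−17.16)²/17.16 = 1.8909
df = 1
p-value (upper-tail) = 0.16911
At α=0.01: p ≥ α → fail to reject H₀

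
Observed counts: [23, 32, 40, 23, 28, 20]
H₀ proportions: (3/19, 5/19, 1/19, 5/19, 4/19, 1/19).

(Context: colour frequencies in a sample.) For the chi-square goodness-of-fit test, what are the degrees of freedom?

df = k − 1 = 6 − 1 = 5

degrees of freedom = 5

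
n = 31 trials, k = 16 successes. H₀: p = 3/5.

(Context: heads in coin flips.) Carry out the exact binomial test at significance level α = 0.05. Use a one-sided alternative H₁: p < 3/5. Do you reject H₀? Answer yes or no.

Exact binomial: n=31, k=16, p₀=3/5=0.6000
P(X≤16) from Σ C(n,i)·p₀^i·(1−p₀)^(n−i)
p-value (one-sided, H₁ less) = 0.21942
At α=0.05: p ≥ α → fail to reject H₀

reject H₀: no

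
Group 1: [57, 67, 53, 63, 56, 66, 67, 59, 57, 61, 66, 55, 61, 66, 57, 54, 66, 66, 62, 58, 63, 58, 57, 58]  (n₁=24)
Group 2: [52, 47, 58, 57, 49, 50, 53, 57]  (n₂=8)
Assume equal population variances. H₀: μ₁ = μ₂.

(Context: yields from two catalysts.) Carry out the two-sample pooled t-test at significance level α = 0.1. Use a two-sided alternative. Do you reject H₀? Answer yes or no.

reject H₀: yes

x̄₁=60.542, s₁=4.520, n₁=24
x̄₂=52.875, s₂=4.121, n₂=8
s_p² = [23·4.520² + 7·4.121²]/30 = 19.6278
SE = √(s_p²·(1/24+1/8)) = 1.8087
t = (60.542−52.875)/1.8087 = 4.2388
df = 30
p-value (two-sided) = 0.00020
At α=0.1: p < α → reject H₀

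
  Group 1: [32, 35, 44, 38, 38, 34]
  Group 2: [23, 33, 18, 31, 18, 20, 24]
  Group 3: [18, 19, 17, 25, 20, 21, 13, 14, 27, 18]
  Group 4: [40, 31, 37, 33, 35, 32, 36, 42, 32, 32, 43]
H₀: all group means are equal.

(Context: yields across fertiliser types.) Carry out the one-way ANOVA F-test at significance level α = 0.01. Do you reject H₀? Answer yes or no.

reject H₀: yes

Group means [36.83, 23.86, 19.20, 35.73], grand mean 28.618
SSB = Σnᵢ(x̄ᵢ−x̄)² = 2006.557; SSW = ΣΣ(x−x̄ᵢ)² = 663.472
MSB = 2006.557/3 = 668.8524; MSW = 663.472/30 = 22.1157
F = MSB/MSW = 30.2433
df = (3, 30)
p-value (upper-tail) = 0.00000
At α=0.01: p < α → reject H₀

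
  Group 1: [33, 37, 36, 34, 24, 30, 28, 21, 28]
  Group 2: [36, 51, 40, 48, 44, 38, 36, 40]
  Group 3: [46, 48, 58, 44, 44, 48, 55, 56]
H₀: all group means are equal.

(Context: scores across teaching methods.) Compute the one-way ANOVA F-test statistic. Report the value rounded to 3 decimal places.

Group means [30.11, 41.62, 49.88], grand mean 40.120
SSB = Σnᵢ(x̄ᵢ−x̄)² = 1681.001; SSW = ΣΣ(x−x̄ᵢ)² = 671.639
MSB = 1681.001/2 = 840.5006; MSW = 671.639/22 = 30.5290
F = MSB/MSW = 27.5312
df = (2, 22)

test statistic = 27.531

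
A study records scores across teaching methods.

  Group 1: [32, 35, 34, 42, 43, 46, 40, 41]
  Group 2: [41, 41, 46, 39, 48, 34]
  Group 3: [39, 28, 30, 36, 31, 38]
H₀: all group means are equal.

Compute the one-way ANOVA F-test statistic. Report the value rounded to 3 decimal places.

test statistic = 4.157

Group means [39.12, 41.50, 33.67], grand mean 38.200
SSB = Σnᵢ(x̄ᵢ−x̄)² = 195.492; SSW = ΣΣ(x−x̄ᵢ)² = 399.708
MSB = 195.492/2 = 97.7458; MSW = 399.708/17 = 23.5123
F = MSB/MSW = 4.1572
df = (2, 17)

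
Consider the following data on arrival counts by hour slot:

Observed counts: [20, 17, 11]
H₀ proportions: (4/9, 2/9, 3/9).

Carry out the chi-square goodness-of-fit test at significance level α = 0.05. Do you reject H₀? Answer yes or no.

reject H₀: no

n = 48; E_i = n·p_i = [21.33, 10.67, 16.00]
χ² = (20−21.33)²/21.33 + (17−10.67)²/10.67 + (11−16.00)²/16.00 = 5.4063
df = 2
p-value (upper-tail) = 0.06700
At α=0.05: p ≥ α → fail to reject H₀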